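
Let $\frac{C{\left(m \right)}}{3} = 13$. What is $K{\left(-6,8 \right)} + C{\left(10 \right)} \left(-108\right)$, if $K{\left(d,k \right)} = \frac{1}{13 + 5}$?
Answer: $- \frac{75815}{18} \approx -4211.9$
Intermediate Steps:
$K{\left(d,k \right)} = \frac{1}{18}$
$C{\left(m \right)} = 39$ ($C{\left(m \right)} = 3 \cdot 13 = 39$)
$K{\left(-6,8 \right)} + C{\left(10 \right)} \left(-108\right) = \frac{1}{18} + 39 \left(-108\right) = \frac{1}{18} - 4212 = - \frac{75815}{18}$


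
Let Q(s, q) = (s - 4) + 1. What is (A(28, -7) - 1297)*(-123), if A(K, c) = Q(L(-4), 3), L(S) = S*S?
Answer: 157932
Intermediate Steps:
L(S) = S²
Q(s, q) = -3 + s (Q(s, q) = (-4 + s) + 1 = -3 + s)
A(K, c) = 13 (A(K, c) = -3 + (-4)² = -3 + 16 = 13)
(A(28, -7) - 1297)*(-123) = (13 - 1297)*(-123) = -1284*(-123) = 157932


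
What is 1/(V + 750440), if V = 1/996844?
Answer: 996844/748071611361 ≈ 1.3326e-6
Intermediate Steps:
V = 1/996844 ≈ 1.0032e-6
1/(V + 750440) = 1/(1/996844 + 750440) = 1/(748071611361/996844) = 996844/748071611361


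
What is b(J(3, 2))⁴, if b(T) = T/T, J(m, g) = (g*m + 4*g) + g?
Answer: 1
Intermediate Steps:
J(m, g) = 5*g + g*m (J(m, g) = (4*g + g*m) + g = 5*g + g*m)
b(T) = 1
b(J(3, 2))⁴ = 1⁴ = 1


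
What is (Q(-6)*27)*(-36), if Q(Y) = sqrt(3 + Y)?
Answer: -972*I*sqrt(3) ≈ -1683.6*I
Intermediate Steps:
(Q(-6)*27)*(-36) = (sqrt(3 - 6)*27)*(-36) = (sqrt(-3)*27)*(-36) = ((I*sqrt(3))*27)*(-36) = (27*I*sqrt(3))*(-36) = -972*I*sqrt(3)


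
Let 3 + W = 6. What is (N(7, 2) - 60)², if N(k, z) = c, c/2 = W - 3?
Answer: 3600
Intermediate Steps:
W = 3 (W = -3 + 6 = 3)
c = 0 (c = 2*(3 - 3) = 2*0 = 0)
N(k, z) = 0
(N(7, 2) - 60)² = (0 - 60)² = (-60)² = 3600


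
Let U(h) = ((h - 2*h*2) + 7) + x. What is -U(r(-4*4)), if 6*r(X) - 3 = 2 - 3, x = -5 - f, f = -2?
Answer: -3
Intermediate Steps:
x = -3 (x = -5 - 1*(-2) = -5 + 2 = -3)
r(X) = ⅓ (r(X) = ½ + (2 - 3)/6 = ½ + (⅙)*(-1) = ½ - ⅙ = ⅓)
U(h) = 4 - 3*h (U(h) = ((h - 2*h*2) + 7) - 3 = ((h - 4*h) + 7) - 3 = (-3*h + 7) - 3 = (7 - 3*h) - 3 = 4 - 3*h)
-U(r(-4*4)) = -(4 - 3*⅓) = -(4 - 1) = -1*3 = -3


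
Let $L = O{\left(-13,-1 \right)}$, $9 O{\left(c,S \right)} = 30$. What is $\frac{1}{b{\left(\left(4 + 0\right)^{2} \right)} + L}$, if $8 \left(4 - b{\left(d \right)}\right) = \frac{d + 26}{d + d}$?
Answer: $\frac{384}{2753} \approx 0.13948$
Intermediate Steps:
$O{\left(c,S \right)} = \frac{10}{3}$ ($O{\left(c,S \right)} = \frac{1}{9} \cdot 30 = \frac{10}{3}$)
$L = \frac{10}{3} \approx 3.3333$
$b{\left(d \right)} = 4 - \frac{26 + d}{16 d}$ ($b{\left(d \right)} = 4 - \frac{\left(d + 26\right) \frac{1}{d + d}}{8} = 4 - \frac{\left(26 + d\right) \frac{1}{2 d}}{8} = 4 - \frac{\frac{1}{2} \frac{1}{d} \left(26 + d\right)}{8} = 4 - \frac{26 + d}{16 d}$)
$\frac{1}{b{\left(\left(4 + 0\right)^{2} \right)} + L} = \frac{1}{\frac{-26 + 63 \left(4 + 0\right)^{2}}{16 \left(4 + 0\right)^{2}} + \frac{10}{3}} = \frac{1}{\frac{-26 + 63 \cdot 4^{2}}{16 \cdot 4^{2}} + \frac{10}{3}} = \frac{1}{\frac{-26 + 63 \cdot 16}{16 \cdot 16} + \frac{10}{3}} = \frac{1}{\frac{1}{16} \cdot \frac{1}{16} \left(-26 + 1008\right) + \frac{10}{3}} = \frac{1}{\frac{1}{16} \cdot \frac{1}{16} \cdot 982 + \frac{10}{3}} = \frac{1}{\frac{491}{128} + \frac{10}{3}} = \frac{1}{\frac{2753}{384}} = \frac{384}{2753}$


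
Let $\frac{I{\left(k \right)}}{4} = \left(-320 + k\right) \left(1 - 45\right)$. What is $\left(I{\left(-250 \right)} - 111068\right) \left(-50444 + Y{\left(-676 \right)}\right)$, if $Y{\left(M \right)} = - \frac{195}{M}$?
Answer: $\frac{7048197151}{13} \approx 5.4217 \cdot 10^{8}$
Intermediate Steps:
$Y{\left(M \right)} = - \frac{195}{M}$
$I{\left(k \right)} = 56320 - 176 k$ ($I{\left(k \right)} = 4 \left(-320 + k\right) \left(1 - 45\right) = 4 \left(-320 + k\right) \left(-44\right) = 4 \left(14080 - 44 k\right) = 56320 - 176 k$)
$\left(I{\left(-250 \right)} - 111068\right) \left(-50444 + Y{\left(-676 \right)}\right) = \left(\left(56320 - -44000\right) - 111068\right) \left(-50444 - \frac{195}{-676}\right) = \left(\left(56320 + 44000\right) - 111068\right) \left(-50444 - - \frac{15}{52}\right) = \left(100320 - 111068\right) \left(-50444 + \frac{15}{52}\right) = \left(-10748\right) \left(- \frac{2623073}{52}\right) = \frac{7048197151}{13}$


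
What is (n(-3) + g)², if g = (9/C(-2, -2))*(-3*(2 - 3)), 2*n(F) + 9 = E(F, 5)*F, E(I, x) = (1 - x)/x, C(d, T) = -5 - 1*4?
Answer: 3969/100 ≈ 39.690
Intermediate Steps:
C(d, T) = -9 (C(d, T) = -5 - 4 = -9)
E(I, x) = (1 - x)/x
n(F) = -9/2 - 2*F/5 (n(F) = -9/2 + (((1 - 1*5)/5)*F)/2 = -9/2 + (((1 - 5)/5)*F)/2 = -9/2 + (((⅕)*(-4))*F)/2 = -9/2 + (-4*F/5)/2 = -9/2 - 2*F/5)
g = -3 (g = (9/(-9))*(-3*(2 - 3)) = (9*(-⅑))*(-3*(-1)) = -1*3 = -3)
(n(-3) + g)² = ((-9/2 - ⅖*(-3)) - 3)² = ((-9/2 + 6/5) - 3)² = (-33/10 - 3)² = (-63/10)² = 3969/100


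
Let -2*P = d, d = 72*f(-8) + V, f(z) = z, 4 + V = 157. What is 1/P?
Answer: 2/423 ≈ 0.0047281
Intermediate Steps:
V = 153 (V = -4 + 157 = 153)
d = -423 (d = 72*(-8) + 153 = -576 + 153 = -423)
P = 423/2 (P = -½*(-423) = 423/2 ≈ 211.50)
1/P = 1/(423/2) = 2/423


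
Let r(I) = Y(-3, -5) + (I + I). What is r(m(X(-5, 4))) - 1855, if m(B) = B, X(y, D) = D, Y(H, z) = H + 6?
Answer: -1844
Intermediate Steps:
Y(H, z) = 6 + H
r(I) = 3 + 2*I (r(I) = (6 - 3) + (I + I) = 3 + 2*I)
r(m(X(-5, 4))) - 1855 = (3 + 2*4) - 1855 = (3 + 8) - 1855 = 11 - 1855 = -1844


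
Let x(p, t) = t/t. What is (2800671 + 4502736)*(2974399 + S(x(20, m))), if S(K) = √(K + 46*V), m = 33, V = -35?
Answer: 21723246477393 + 7303407*I*√1609 ≈ 2.1723e+13 + 2.9296e+8*I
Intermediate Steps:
x(p, t) = 1
S(K) = √(-1610 + K) (S(K) = √(K + 46*(-35)) = √(K - 1610) = √(-1610 + K))
(2800671 + 4502736)*(2974399 + S(x(20, m))) = (2800671 + 4502736)*(2974399 + √(-1610 + 1)) = 7303407*(2974399 + √(-1609)) = 7303407*(2974399 + I*√1609) = 21723246477393 + 7303407*I*√1609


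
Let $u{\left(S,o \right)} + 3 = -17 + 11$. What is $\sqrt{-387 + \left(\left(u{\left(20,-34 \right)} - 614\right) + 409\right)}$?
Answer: $i \sqrt{601} \approx 24.515 i$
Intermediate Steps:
$u{\left(S,o \right)} = -9$ ($u{\left(S,o \right)} = -3 + \left(-17 + 11\right) = -3 - 6 = -9$)
$\sqrt{-387 + \left(\left(u{\left(20,-34 \right)} - 614\right) + 409\right)} = \sqrt{-387 + \left(\left(-9 - 614\right) + 409\right)} = \sqrt{-387 + \left(-623 + 409\right)} = \sqrt{-387 - 214} = \sqrt{-601} = i \sqrt{601}$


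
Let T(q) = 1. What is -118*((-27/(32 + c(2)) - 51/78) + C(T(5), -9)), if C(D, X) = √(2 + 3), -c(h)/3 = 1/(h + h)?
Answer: 291047/1625 - 118*√5 ≈ -84.750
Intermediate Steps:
c(h) = -3/(2*h) (c(h) = -3/(h + h) = -3*1/(2*h) = -3/(2*h))
C(D, X) = √5
-118*((-27/(32 + c(2)) - 51/78) + C(T(5), -9)) = -118*((-27/(32 - 3/2/2) - 51/78) + √5) = -118*((-27/(32 - 3/2*½) - 51*1/78) + √5) = -118*((-27/(32 - ¾) - 17/26) + √5) = -118*((-27/125/4 - 17/26) + √5) = -118*((-27*4/125 - 17/26) + √5) = -118*((-108/125 - 17/26) + √5) = -118*(-4933/3250 + √5) = 291047/1625 - 118*√5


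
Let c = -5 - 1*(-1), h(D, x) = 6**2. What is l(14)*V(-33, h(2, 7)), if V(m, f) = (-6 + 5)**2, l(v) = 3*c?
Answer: -12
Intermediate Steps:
h(D, x) = 36
c = -4 (c = -5 + 1 = -4)
l(v) = -12 (l(v) = 3*(-4) = -12)
V(m, f) = 1 (V(m, f) = (-1)**2 = 1)
l(14)*V(-33, h(2, 7)) = -12*1 = -12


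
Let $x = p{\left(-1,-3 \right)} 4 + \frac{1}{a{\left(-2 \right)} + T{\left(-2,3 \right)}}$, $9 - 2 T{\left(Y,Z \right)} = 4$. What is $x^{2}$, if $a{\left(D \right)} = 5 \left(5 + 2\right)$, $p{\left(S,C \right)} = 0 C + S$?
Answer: $\frac{88804}{5625} \approx 15.787$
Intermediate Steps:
$T{\left(Y,Z \right)} = \frac{5}{2}$ ($T{\left(Y,Z \right)} = \frac{9}{2} - 2 = \frac{5}{2}$)
$p{\left(S,C \right)} = S$ ($p{\left(S,C \right)} = 0 + S = S$)
$a{\left(D \right)} = 35$ ($a{\left(D \right)} = 5 \cdot 7 = 35$)
$x = - \frac{298}{75}$ ($x = \left(-1\right) 4 + \frac{1}{35 + \frac{5}{2}} = -4 + \frac{1}{\frac{75}{2}} = -4 + \frac{2}{75} = - \frac{298}{75} \approx -3.9733$)
$x^{2} = \left(- \frac{298}{75}\right)^{2} = \frac{88804}{5625}$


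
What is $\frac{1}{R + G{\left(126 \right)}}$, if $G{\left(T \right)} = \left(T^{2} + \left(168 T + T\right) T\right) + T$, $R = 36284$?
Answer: $\frac{1}{2735330} \approx 3.6559 \cdot 10^{-7}$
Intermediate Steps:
$G{\left(T \right)} = T + 170 T^{2}$ ($G{\left(T \right)} = \left(T^{2} + 169 T T\right) + T = \left(T^{2} + 169 T^{2}\right) + T = 170 T^{2} + T = T + 170 T^{2}$)
$\frac{1}{R + G{\left(126 \right)}} = \frac{1}{36284 + 126 \left(1 + 170 \cdot 126\right)} = \frac{1}{36284 + 126 \left(1 + 21420\right)} = \frac{1}{36284 + 126 \cdot 21421} = \frac{1}{36284 + 2699046} = \frac{1}{2735330}$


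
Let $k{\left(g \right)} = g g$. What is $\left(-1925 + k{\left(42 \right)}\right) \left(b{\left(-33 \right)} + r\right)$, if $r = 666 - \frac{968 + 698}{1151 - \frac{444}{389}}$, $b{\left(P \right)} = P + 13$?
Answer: $- \frac{46417023856}{447295} \approx -1.0377 \cdot 10^{5}$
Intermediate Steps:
$k{\left(g \right)} = g^{2}$
$b{\left(P \right)} = 13 + P$
$r = \frac{297250396}{447295}$ ($r = 666 - \frac{1666}{1151 - \frac{444}{389}} = 666 - \frac{1666}{\frac{447295}{389}} = 666 - 1666 \cdot \frac{389}{447295} = 666 - \frac{648074}{447295} = \frac{297250396}{447295} \approx 664.55$)
$\left(-1925 + k{\left(42 \right)}\right) \left(b{\left(-33 \right)} + r\right) = \left(-1925 + 42^{2}\right) \left(\left(13 - 33\right) + \frac{297250396}{447295}\right) = \left(-1925 + 1764\right) \left(-20 + \frac{297250396}{447295}\right) = \left(-161\right) \frac{288304496}{447295} = - \frac{46417023856}{447295}$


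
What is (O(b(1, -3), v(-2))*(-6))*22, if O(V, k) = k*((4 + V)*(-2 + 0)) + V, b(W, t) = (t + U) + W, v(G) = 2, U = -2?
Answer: 528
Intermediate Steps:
b(W, t) = -2 + W + t (b(W, t) = (t - 2) + W = (-2 + t) + W = -2 + W + t)
O(V, k) = V + k*(-8 - 2*V) (O(V, k) = k*((4 + V)*(-2)) + V = k*(-8 - 2*V) + V = V + k*(-8 - 2*V))
(O(b(1, -3), v(-2))*(-6))*22 = (((-2 + 1 - 3) - 8*2 - 2*(-2 + 1 - 3)*2)*(-6))*22 = ((-4 - 16 - 2*(-4)*2)*(-6))*22 = ((-4 - 16 + 16)*(-6))*22 = -4*(-6)*22 = 24*22 = 528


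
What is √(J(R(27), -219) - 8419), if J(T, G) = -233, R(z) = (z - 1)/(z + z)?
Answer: 2*I*√2163 ≈ 93.016*I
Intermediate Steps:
R(z) = (-1 + z)/(2*z) (R(z) = (-1 + z)/((2*z)) = (-1 + z)*(1/(2*z)) = (-1 + z)/(2*z))
√(J(R(27), -219) - 8419) = √(-233 - 8419) = √(-8652) = 2*I*√2163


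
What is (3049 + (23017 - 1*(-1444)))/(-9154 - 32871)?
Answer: -5502/8405 ≈ -0.65461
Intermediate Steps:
(3049 + (23017 - 1*(-1444)))/(-9154 - 32871) = (3049 + (23017 + 1444))/(-42025) = (3049 + 24461)*(-1/42025) = 27510*(-1/42025) = -5502/8405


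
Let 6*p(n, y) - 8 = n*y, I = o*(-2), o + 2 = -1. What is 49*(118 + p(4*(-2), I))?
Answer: 16366/3 ≈ 5455.3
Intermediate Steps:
o = -3 (o = -2 - 1 = -3)
I = 6 (I = -3*(-2) = 6)
p(n, y) = 4/3 + n*y/6 (p(n, y) = 4/3 + (n*y)/6 = 4/3 + n*y/6)
49*(118 + p(4*(-2), I)) = 49*(118 + (4/3 + (⅙)*(4*(-2))*6)) = 49*(118 + (4/3 + (⅙)*(-8)*6)) = 49*(118 + (4/3 - 8)) = 49*(118 - 20/3) = 49*(334/3) = 16366/3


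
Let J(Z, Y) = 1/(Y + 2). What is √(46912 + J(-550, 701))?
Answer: √23184333311/703 ≈ 216.59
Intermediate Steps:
J(Z, Y) = 1/(2 + Y)
√(46912 + J(-550, 701)) = √(46912 + 1/(2 + 701)) = √(46912 + 1/703) = √(32979137/703) = √23184333311/703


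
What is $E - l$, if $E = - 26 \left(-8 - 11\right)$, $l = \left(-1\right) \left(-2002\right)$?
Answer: $-1508$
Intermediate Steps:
$l = 2002$
$E = 494$ ($E = - 26 \left(-8 - 11\right) = \left(-26\right) \left(-19\right) = 494$)
$E - l = 494 - 2002 = -1508$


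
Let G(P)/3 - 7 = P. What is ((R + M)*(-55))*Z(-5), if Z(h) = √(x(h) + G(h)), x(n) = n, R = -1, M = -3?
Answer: 220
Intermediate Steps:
G(P) = 21 + 3*P
Z(h) = √(21 + 4*h) (Z(h) = √(h + (21 + 3*h)) = √(21 + 4*h))
((R + M)*(-55))*Z(-5) = ((-1 - 3)*(-55))*√(21 + 4*(-5)) = (-4*(-55))*√(21 - 20) = 220*√1 = 220*1 = 220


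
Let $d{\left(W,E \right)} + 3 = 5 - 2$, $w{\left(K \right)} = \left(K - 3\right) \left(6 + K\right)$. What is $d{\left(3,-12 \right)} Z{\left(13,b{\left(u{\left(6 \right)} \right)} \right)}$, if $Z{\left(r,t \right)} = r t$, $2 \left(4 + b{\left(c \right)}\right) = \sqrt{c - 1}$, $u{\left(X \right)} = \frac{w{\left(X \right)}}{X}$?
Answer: $0$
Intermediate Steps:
$w{\left(K \right)} = \left(-3 + K\right) \left(6 + K\right)$
$d{\left(W,E \right)} = 0$ ($d{\left(W,E \right)} = -3 + \left(5 - 2\right) = -3 + 3 = 0$)
$u{\left(X \right)} = \frac{-18 + X^{2} + 3 X}{X}$
$b{\left(c \right)} = -4 + \frac{\sqrt{-1 + c}}{2}$ ($b{\left(c \right)} = -4 + \frac{\sqrt{c - 1}}{2} = -4 + \frac{\sqrt{-1 + c}}{2}$)
$d{\left(3,-12 \right)} Z{\left(13,b{\left(u{\left(6 \right)} \right)} \right)} = 0 \cdot 13 \left(-4 + \frac{\sqrt{-1 + \left(3 + 6 - \frac{18}{6}\right)}}{2}\right) = 0 \cdot 13 \left(-4 + \frac{\sqrt{-1 + \left(3 + 6 - 3\right)}}{2}\right) = 0 \cdot 13 \left(-4 + \frac{\sqrt{-1 + 6}}{2}\right) = 0 \cdot 13 \left(-4 + \frac{\sqrt{5}}{2}\right) = 0 \left(-52 + \frac{13 \sqrt{5}}{2}\right) = 0$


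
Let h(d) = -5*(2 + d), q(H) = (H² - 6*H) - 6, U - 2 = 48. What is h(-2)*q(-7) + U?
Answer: 50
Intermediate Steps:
U = 50 (U = 2 + 48 = 50)
q(H) = -6 + H² - 6*H
h(d) = -10 - 5*d
h(-2)*q(-7) + U = (-10 - 5*(-2))*(-6 + (-7)² - 6*(-7)) + 50 = (-10 + 10)*(-6 + 49 + 42) + 50 = 0*85 + 50 = 0 + 50 = 50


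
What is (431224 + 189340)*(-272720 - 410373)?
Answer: -423902924452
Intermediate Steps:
(431224 + 189340)*(-272720 - 410373) = 620564*(-683093) = -423902924452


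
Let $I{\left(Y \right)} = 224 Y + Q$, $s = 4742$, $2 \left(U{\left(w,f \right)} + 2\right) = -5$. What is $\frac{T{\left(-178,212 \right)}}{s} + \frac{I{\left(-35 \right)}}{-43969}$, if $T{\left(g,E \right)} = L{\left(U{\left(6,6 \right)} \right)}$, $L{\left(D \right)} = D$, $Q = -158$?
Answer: $\frac{75457311}{417001996} \approx 0.18095$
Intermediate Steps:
$U{\left(w,f \right)} = - \frac{9}{2}$ ($U{\left(w,f \right)} = -2 + \frac{1}{2} \left(-5\right) = -2 - \frac{5}{2} = - \frac{9}{2}$)
$T{\left(g,E \right)} = - \frac{9}{2}$
$I{\left(Y \right)} = -158 + 224 Y$ ($I{\left(Y \right)} = 224 Y - 158 = -158 + 224 Y$)
$\frac{T{\left(-178,212 \right)}}{s} + \frac{I{\left(-35 \right)}}{-43969} = - \frac{9}{2 \cdot 4742} + \frac{-158 + 224 \left(-35\right)}{-43969} = \left(- \frac{9}{2}\right) \frac{1}{4742} + \left(-158 - 7840\right) \left(- \frac{1}{43969}\right) = - \frac{9}{9484} - - \frac{7998}{43969} = - \frac{9}{9484} + \frac{7998}{43969} = \frac{75457311}{417001996}$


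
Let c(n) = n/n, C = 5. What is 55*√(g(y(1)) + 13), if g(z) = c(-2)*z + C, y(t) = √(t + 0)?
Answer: 55*√19 ≈ 239.74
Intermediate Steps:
y(t) = √t
c(n) = 1
g(z) = 5 + z (g(z) = 1*z + 5 = z + 5 = 5 + z)
55*√(g(y(1)) + 13) = 55*√((5 + √1) + 13) = 55*√((5 + 1) + 13) = 55*√(6 + 13) = 55*√19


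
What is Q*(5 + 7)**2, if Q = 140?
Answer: 20160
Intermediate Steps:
Q*(5 + 7)**2 = 140*(5 + 7)**2 = 140*12**2 = 140*144 = 20160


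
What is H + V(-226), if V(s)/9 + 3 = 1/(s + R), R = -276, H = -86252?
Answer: -43312067/502 ≈ -86279.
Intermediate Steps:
V(s) = -27 + 9/(-276 + s) (V(s) = -27 + 9/(s - 276) = -27 + 9/(-276 + s))
H + V(-226) = -86252 + 9*(829 - 3*(-226))/(-276 - 226) = -86252 + 9*(829 + 678)/(-502) = -86252 + 9*(-1/502)*1507 = -86252 - 13563/502 = -43312067/502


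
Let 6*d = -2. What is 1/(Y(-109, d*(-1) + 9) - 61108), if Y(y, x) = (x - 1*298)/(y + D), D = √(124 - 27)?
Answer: -3240293433/197999199135914 - 1299*√97/197999199135914 ≈ -1.6365e-5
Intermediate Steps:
D = √97 ≈ 9.8489
d = -⅓ (d = (⅙)*(-2) = -⅓ ≈ -0.33333)
Y(y, x) = (-298 + x)/(y + √97) (Y(y, x) = (x - 1*298)/(y + √97) = (x - 298)/(y + √97) = (-298 + x)/(y + √97))
1/(Y(-109, d*(-1) + 9) - 61108) = 1/((-298 + (-⅓*(-1) + 9))/(-109 + √97) - 61108) = 1/((-298 + (⅓ + 9))/(-109 + √97) - 61108) = 1/((-298 + 28/3)/(-109 + √97) - 61108) = 1/(-866/3/(-109 + √97) - 61108) = 1/(-866/(3*(-109 + √97)) - 61108) = 1/(-61108 - 866/(3*(-109 + √97)))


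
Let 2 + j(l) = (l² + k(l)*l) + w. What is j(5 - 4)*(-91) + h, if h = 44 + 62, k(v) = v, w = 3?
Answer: -167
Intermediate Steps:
j(l) = 1 + 2*l² (j(l) = -2 + ((l² + l*l) + 3) = -2 + ((l² + l²) + 3) = -2 + (2*l² + 3) = -2 + (3 + 2*l²) = 1 + 2*l²)
h = 106
j(5 - 4)*(-91) + h = (1 + 2*(5 - 4)²)*(-91) + 106 = (1 + 2*1²)*(-91) + 106 = (1 + 2*1)*(-91) + 106 = (1 + 2)*(-91) + 106 = 3*(-91) + 106 = -273 + 106 = -167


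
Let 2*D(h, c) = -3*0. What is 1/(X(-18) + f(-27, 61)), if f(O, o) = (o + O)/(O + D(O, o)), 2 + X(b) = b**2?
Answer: 27/8660 ≈ 0.0031178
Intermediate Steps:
D(h, c) = 0 (D(h, c) = (-3*0)/2 = (1/2)*0 = 0)
X(b) = -2 + b**2
f(O, o) = (O + o)/O (f(O, o) = (o + O)/(O + 0) = (O + o)/O)
1/(X(-18) + f(-27, 61)) = 1/((-2 + (-18)**2) + (-27 + 61)/(-27)) = 1/((-2 + 324) - 1/27*34) = 1/(322 - 34/27) = 1/(8660/27) = 27/8660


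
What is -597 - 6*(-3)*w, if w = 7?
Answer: -471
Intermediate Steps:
-597 - 6*(-3)*w = -597 - 6*(-3)*7 = -597 - (-18)*7 = -597 - 1*(-126) = -597 + 126 = -471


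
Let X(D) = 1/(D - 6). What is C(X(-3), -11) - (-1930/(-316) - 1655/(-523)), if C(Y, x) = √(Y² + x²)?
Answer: -766185/82634 + 13*√58/9 ≈ 1.7285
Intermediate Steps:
X(D) = 1/(-6 + D)
C(X(-3), -11) - (-1930/(-316) - 1655/(-523)) = √((1/(-6 - 3))² + (-11)²) - (-1930/(-316) - 1655/(-523)) = √((1/(-9))² + 121) - (-1930*(-1/316) - 1655*(-1/523)) = √((-⅑)² + 121) - (965/158 + 1655/523) = √(1/81 + 121) - 1*766185/82634 = √(9802/81) - 766185/82634 = 13*√58/9 - 766185/82634 = -766185/82634 + 13*√58/9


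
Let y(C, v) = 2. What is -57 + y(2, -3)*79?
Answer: 101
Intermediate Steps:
-57 + y(2, -3)*79 = -57 + 2*79 = -57 + 158 = 101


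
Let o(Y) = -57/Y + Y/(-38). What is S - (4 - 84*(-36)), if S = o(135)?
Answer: -5184677/1710 ≈ -3032.0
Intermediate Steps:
o(Y) = -57/Y - Y/38 (o(Y) = -57/Y + Y*(-1/38) = -57/Y - Y/38)
S = -6797/1710 (S = -57/135 - 1/38*135 = -57*1/135 - 135/38 = -19/45 - 135/38 = -6797/1710 ≈ -3.9749)
S - (4 - 84*(-36)) = -6797/1710 - (4 - 84*(-36)) = -6797/1710 - (4 + 3024) = -6797/1710 - 1*3028 = -6797/1710 - 3028 = -5184677/1710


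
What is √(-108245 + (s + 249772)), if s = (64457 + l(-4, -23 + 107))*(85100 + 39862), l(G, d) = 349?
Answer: √8098428899 ≈ 89991.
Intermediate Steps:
s = 8098287372 (s = (64457 + 349)*(85100 + 39862) = 64806*124962 = 8098287372)
√(-108245 + (s + 249772)) = √(-108245 + (8098287372 + 249772)) = √(-108245 + 8098537144) = √8098428899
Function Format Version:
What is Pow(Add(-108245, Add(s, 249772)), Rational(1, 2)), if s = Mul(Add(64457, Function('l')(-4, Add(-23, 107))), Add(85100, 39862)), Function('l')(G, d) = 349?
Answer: Pow(8098428899, Rational(1, 2)) ≈ 89991.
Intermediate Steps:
s = 8098287372 (s = Mul(Add(64457, 349), Add(85100, 39862)) = Mul(64806, 124962) = 8098287372)
Pow(Add(-108245, Add(s, 249772)), Rational(1, 2)) = Pow(Add(-108245, Add(8098287372, 249772)), Rational(1, 2)) = Pow(Add(-108245, 8098537144), Rational(1, 2)) = Pow(8098428899, Rational(1, 2))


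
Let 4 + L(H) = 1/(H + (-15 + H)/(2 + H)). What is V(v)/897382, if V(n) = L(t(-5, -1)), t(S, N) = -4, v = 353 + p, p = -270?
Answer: -21/4935601 ≈ -4.2548e-6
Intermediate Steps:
v = 83 (v = 353 - 270 = 83)
L(H) = -4 + 1/(H + (-15 + H)/(2 + H))
V(n) = -42/11 (V(n) = (62 - 11*(-4) - 4*(-4)²)/(-15 + (-4)² + 3*(-4)) = (62 + 44 - 4*16)/(-15 + 16 - 12) = (62 + 44 - 64)/(-11) = -1/11*42 = -42/11)
V(v)/897382 = -42/11/897382 = -42/11*1/897382 = -21/4935601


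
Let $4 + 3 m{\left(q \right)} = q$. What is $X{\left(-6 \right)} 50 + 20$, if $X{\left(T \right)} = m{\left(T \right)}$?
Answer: $- \frac{440}{3} \approx -146.67$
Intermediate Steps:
$m{\left(q \right)} = - \frac{4}{3} + \frac{q}{3}$
$X{\left(T \right)} = - \frac{4}{3} + \frac{T}{3}$
$X{\left(-6 \right)} 50 + 20 = \left(- \frac{4}{3} + \frac{1}{3} \left(-6\right)\right) 50 + 20 = \left(- \frac{4}{3} - 2\right) 50 + 20 = \left(- \frac{10}{3}\right) 50 + 20 = - \frac{500}{3} + 20 = - \frac{440}{3}$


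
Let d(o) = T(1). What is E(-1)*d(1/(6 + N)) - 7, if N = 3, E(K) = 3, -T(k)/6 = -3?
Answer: 47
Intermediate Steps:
T(k) = 18 (T(k) = -6*(-3) = 18)
d(o) = 18
E(-1)*d(1/(6 + N)) - 7 = 3*18 - 7 = 54 - 7 = 47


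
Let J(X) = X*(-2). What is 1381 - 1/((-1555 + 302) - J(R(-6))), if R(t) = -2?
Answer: 1735918/1257 ≈ 1381.0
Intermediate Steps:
J(X) = -2*X
1381 - 1/((-1555 + 302) - J(R(-6))) = 1381 - 1/((-1555 + 302) - (-2)*(-2)) = 1381 - 1/(-1253 - 1*4) = 1381 - 1/(-1253 - 4) = 1381 - 1/(-1257) = 1381 - 1*(-1/1257) = 1381 + 1/1257 = 1735918/1257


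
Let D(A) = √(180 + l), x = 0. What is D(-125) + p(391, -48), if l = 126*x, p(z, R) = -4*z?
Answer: -1564 + 6*√5 ≈ -1550.6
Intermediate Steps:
l = 0 (l = 126*0 = 0)
D(A) = 6*√5 (D(A) = √(180 + 0) = √180 = 6*√5)
D(-125) + p(391, -48) = 6*√5 - 4*391 = 6*√5 - 1564 = -1564 + 6*√5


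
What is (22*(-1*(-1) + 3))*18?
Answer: 1584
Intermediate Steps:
(22*(-1*(-1) + 3))*18 = (22*(1 + 3))*18 = (22*4)*18 = 88*18 = 1584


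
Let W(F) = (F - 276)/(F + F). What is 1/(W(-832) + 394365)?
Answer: 416/164056117 ≈ 2.5357e-6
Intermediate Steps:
W(F) = (-276 + F)/(2*F) (W(F) = (-276 + F)/((2*F)) = (-276 + F)*(1/(2*F)) = (-276 + F)/(2*F))
1/(W(-832) + 394365) = 1/((½)*(-276 - 832)/(-832) + 394365) = 1/((½)*(-1/832)*(-1108) + 394365) = 1/(277/416 + 394365) = 1/(164056117/416) = 416/164056117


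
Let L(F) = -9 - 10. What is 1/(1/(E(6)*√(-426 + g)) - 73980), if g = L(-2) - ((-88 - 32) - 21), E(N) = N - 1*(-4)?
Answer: -2248992000/166380428160001 + 40*I*√19/166380428160001 ≈ -1.3517e-5 + 1.0479e-12*I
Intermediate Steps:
L(F) = -19
E(N) = 4 + N (E(N) = N + 4 = 4 + N)
g = 122 (g = -19 - ((-88 - 32) - 21) = -19 - (-120 - 21) = -19 - 1*(-141) = -19 + 141 = 122)
1/(1/(E(6)*√(-426 + g)) - 73980) = 1/(1/((4 + 6)*√(-426 + 122)) - 73980) = 1/(1/(10*√(-304)) - 73980) = 1/(1/(10*(4*I*√19)) - 73980) = 1/(1/(40*I*√19) - 73980) = 1/(-I*√19/760 - 73980) = 1/(-73980 - I*√19/760)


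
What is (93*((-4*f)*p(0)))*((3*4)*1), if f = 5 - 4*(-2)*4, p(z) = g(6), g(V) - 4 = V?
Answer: -1651680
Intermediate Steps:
g(V) = 4 + V
p(z) = 10 (p(z) = 4 + 6 = 10)
f = 37 (f = 5 - (-8)*4 = 5 - 1*(-32) = 5 + 32 = 37)
(93*((-4*f)*p(0)))*((3*4)*1) = (93*(-4*37*10))*((3*4)*1) = (93*(-148*10))*(12*1) = (93*(-1480))*12 = -137640*12 = -1651680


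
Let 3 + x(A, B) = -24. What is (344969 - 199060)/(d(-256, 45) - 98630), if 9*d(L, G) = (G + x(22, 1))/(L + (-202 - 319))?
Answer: -113371293/76635512 ≈ -1.4794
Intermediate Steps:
x(A, B) = -27 (x(A, B) = -3 - 24 = -27)
d(L, G) = (-27 + G)/(9*(-521 + L)) (d(L, G) = ((G - 27)/(L + (-202 - 319)))/9 = ((-27 + G)/(L - 521))/9 = ((-27 + G)/(-521 + L))/9 = (-27 + G)/(9*(-521 + L)))
(344969 - 199060)/(d(-256, 45) - 98630) = (344969 - 199060)/((-27 + 45)/(9*(-521 - 256)) - 98630) = 145909/((⅑)*18/(-777) - 98630) = 145909/((⅑)*(-1/777)*18 - 98630) = 145909/(-2/777 - 98630) = 145909/(-76635512/777) = 145909*(-777/76635512) = -113371293/76635512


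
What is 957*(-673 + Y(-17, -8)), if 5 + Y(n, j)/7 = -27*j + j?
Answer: 715836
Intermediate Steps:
Y(n, j) = -35 - 182*j (Y(n, j) = -35 + 7*(-27*j + j) = -35 + 7*(-26*j) = -35 - 182*j)
957*(-673 + Y(-17, -8)) = 957*(-673 + (-35 - 182*(-8))) = 957*(-673 + (-35 + 1456)) = 957*(-673 + 1421) = 957*748 = 715836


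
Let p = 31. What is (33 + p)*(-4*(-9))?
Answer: 2304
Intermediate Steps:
(33 + p)*(-4*(-9)) = (33 + 31)*(-4*(-9)) = 64*36 = 2304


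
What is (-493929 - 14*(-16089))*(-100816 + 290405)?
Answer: -50939341287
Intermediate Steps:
(-493929 - 14*(-16089))*(-100816 + 290405) = (-493929 + 225246)*189589 = -268683*189589 = -50939341287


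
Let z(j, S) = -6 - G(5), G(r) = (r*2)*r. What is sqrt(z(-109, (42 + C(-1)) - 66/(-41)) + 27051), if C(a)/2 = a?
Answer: sqrt(26995) ≈ 164.30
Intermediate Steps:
G(r) = 2*r**2 (G(r) = (2*r)*r = 2*r**2)
C(a) = 2*a
z(j, S) = -56 (z(j, S) = -6 - 2*5**2 = -6 - 2*25 = -6 - 1*50 = -6 - 50 = -56)
sqrt(z(-109, (42 + C(-1)) - 66/(-41)) + 27051) = sqrt(-56 + 27051) = sqrt(26995)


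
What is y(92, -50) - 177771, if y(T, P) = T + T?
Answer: -177587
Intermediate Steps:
y(T, P) = 2*T
y(92, -50) - 177771 = 2*92 - 177771 = 184 - 177771 = -177587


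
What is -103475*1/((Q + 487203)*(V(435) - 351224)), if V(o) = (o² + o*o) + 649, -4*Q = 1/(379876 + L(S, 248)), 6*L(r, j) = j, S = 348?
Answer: -18869734112/2476596047702415 ≈ -7.6192e-6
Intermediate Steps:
L(r, j) = j/6
Q = -3/4559008 (Q = -1/(4*(379876 + (⅙)*248)) = -1/(4*(379876 + 124/3)) = -1/(4*1139752/3) = -¼*3/1139752 = -3/4559008 ≈ -6.5804e-7)
V(o) = 649 + 2*o² (V(o) = (o² + o²) + 649 = 2*o² + 649 = 649 + 2*o²)
-103475*1/((Q + 487203)*(V(435) - 351224)) = -103475*1/((-3/4559008 + 487203)*((649 + 2*435²) - 351224)) = -103475*4559008/(2221162374621*((649 + 2*189225) - 351224)) = -103475*4559008/(2221162374621*((649 + 378450) - 351224)) = -103475*4559008/(2221162374621*(379099 - 351224)) = -103475/((2221162374621/4559008)*27875) = -103475/61914901192560375/4559008 = -103475*4559008/61914901192560375 = -18869734112/2476596047702415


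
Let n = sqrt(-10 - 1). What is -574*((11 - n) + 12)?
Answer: -13202 + 574*I*sqrt(11) ≈ -13202.0 + 1903.7*I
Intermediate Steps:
n = I*sqrt(11) (n = sqrt(-11) = I*sqrt(11) ≈ 3.3166*I)
-574*((11 - n) + 12) = -574*((11 - I*sqrt(11)) + 12) = -574*(23 - I*sqrt(11)) = -13202 + 574*I*sqrt(11)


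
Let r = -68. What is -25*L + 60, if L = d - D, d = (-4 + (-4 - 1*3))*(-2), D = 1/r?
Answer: -33345/68 ≈ -490.37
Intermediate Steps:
D = -1/68 (D = 1/(-68) = -1/68 ≈ -0.014706)
d = 22 (d = (-4 + (-4 - 3))*(-2) = (-4 - 7)*(-2) = -11*(-2) = 22)
L = 1497/68 (L = 22 - 1*(-1/68) = 22 + 1/68 = 1497/68 ≈ 22.015)
-25*L + 60 = -25*1497/68 + 60 = -37425/68 + 60 = -33345/68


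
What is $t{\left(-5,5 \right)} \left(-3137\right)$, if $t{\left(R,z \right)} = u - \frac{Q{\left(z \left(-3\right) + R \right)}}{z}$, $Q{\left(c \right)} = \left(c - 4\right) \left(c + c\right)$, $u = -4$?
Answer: $614852$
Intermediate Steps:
$Q{\left(c \right)} = 2 c \left(-4 + c\right)$ ($Q{\left(c \right)} = \left(-4 + c\right) 2 c = 2 c \left(-4 + c\right)$)
$t{\left(R,z \right)} = -4 - \frac{2 \left(R - 3 z\right) \left(-4 + R - 3 z\right)}{z}$ ($t{\left(R,z \right)} = -4 - \frac{2 \left(z \left(-3\right) + R\right) \left(-4 + \left(z \left(-3\right) + R\right)\right)}{z} = -4 - \frac{2 \left(- 3 z + R\right) \left(-4 + \left(- 3 z + R\right)\right)}{z} = -4 - \frac{2 \left(R - 3 z\right) \left(-4 + \left(R - 3 z\right)\right)}{z} = -4 - \frac{2 \left(R - 3 z\right) \left(-4 + R - 3 z\right)}{z}$)
$t{\left(-5,5 \right)} \left(-3137\right) = \frac{2 \left(\left(-2\right) 5 + \left(-5 - 15\right) \left(4 - -5 + 3 \cdot 5\right)\right)}{5} \left(-3137\right) = 2 \cdot \frac{1}{5} \left(-10 + \left(-5 - 15\right) \left(4 + 5 + 15\right)\right) \left(-3137\right) = 2 \cdot \frac{1}{5} \left(-10 - 480\right) \left(-3137\right) = 2 \cdot \frac{1}{5} \left(-490\right) \left(-3137\right) = \left(-196\right) \left(-3137\right) = 614852$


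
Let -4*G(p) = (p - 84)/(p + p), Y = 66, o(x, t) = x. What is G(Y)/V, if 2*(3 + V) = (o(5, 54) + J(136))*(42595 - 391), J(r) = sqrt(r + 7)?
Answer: -35169/513776977736 + 3517*sqrt(143)/256888488868 ≈ 9.5266e-8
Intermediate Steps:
J(r) = sqrt(7 + r)
G(p) = -(-84 + p)/(8*p) (G(p) = -(p - 84)/(4*(p + p)) = -(-84 + p)/(4*(2*p)) = -(-84 + p)*1/(2*p)/4 = -(-84 + p)/(8*p))
V = 105507 + 21102*sqrt(143) (V = -3 + ((5 + sqrt(7 + 136))*(42595 - 391))/2 = -3 + ((5 + sqrt(143))*42204)/2 = -3 + (211020 + 42204*sqrt(143))/2 = -3 + (105510 + 21102*sqrt(143)) = 105507 + 21102*sqrt(143) ≈ 3.5785e+5)
G(Y)/V = ((1/8)*(84 - 1*66)/66)/(105507 + 21102*sqrt(143)) = ((1/8)*(1/66)*(84 - 66))/(105507 + 21102*sqrt(143)) = ((1/8)*(1/66)*18)/(105507 + 21102*sqrt(143)) = 3/(88*(105507 + 21102*sqrt(143)))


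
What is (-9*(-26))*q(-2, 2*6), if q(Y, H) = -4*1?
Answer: -936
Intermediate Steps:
q(Y, H) = -4
(-9*(-26))*q(-2, 2*6) = -9*(-26)*(-4) = 234*(-4) = -936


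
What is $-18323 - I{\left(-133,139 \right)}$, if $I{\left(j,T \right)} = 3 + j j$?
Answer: $-36015$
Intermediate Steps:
$I{\left(j,T \right)} = 3 + j^{2}$
$-18323 - I{\left(-133,139 \right)} = -18323 - \left(3 + \left(-133\right)^{2}\right) = -18323 - \left(3 + 17689\right) = -18323 - 17692 = -36015$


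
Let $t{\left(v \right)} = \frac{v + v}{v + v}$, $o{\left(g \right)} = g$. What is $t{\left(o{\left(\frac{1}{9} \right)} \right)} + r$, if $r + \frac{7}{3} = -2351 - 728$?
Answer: $- \frac{9241}{3} \approx -3080.3$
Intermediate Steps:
$t{\left(v \right)} = 1$ ($t{\left(v \right)} = \frac{2 v}{2 v} = 2 v \frac{1}{2 v} = 1$)
$r = - \frac{9244}{3}$ ($r = - \frac{7}{3} - 3079 = - \frac{9244}{3} \approx -3081.3$)
$t{\left(o{\left(\frac{1}{9} \right)} \right)} + r = 1 - \frac{9244}{3} = - \frac{9241}{3}$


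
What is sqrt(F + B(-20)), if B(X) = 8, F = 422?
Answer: sqrt(430) ≈ 20.736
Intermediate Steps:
sqrt(F + B(-20)) = sqrt(422 + 8) = sqrt(430)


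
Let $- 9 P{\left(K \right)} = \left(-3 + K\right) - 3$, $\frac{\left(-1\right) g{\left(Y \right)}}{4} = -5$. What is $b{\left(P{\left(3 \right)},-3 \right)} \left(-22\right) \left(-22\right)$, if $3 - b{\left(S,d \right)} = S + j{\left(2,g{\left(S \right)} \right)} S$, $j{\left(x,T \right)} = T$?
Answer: $-1936$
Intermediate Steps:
$g{\left(Y \right)} = 20$ ($g{\left(Y \right)} = \left(-4\right) \left(-5\right) = 20$)
$P{\left(K \right)} = \frac{2}{3} - \frac{K}{9}$ ($P{\left(K \right)} = - \frac{\left(-3 + K\right) - 3}{9} = - \frac{-6 + K}{9} = \frac{2}{3} - \frac{K}{9}$)
$b{\left(S,d \right)} = 3 - 21 S$ ($b{\left(S,d \right)} = 3 - \left(S + 20 S\right) = 3 - 21 S$)
$b{\left(P{\left(3 \right)},-3 \right)} \left(-22\right) \left(-22\right) = \left(3 - 21 \left(\frac{2}{3} - \frac{1}{3}\right)\right) \left(-22\right) \left(-22\right) = \left(3 - 7\right) \left(-22\right) \left(-22\right) = \left(-4\right) \left(-22\right) \left(-22\right) = 88 \left(-22\right) = -1936$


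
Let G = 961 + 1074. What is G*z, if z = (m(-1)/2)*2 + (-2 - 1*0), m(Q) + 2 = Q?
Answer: -10175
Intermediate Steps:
m(Q) = -2 + Q
G = 2035
z = -5 (z = ((-2 - 1)/2)*2 + (-2 - 1*0) = -3*½*2 + (-2 + 0) = -3/2*2 - 2 = -3 - 2 = -5)
G*z = 2035*(-5) = -10175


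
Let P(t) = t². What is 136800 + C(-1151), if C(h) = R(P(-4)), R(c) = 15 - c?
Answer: 136799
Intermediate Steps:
C(h) = -1 (C(h) = 15 - 1*(-4)² = 15 - 1*16 = 15 - 16 = -1)
136800 + C(-1151) = 136800 - 1 = 136799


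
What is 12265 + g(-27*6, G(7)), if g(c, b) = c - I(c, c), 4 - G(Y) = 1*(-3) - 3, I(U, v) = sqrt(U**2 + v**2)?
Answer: 12103 - 162*sqrt(2) ≈ 11874.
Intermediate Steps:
G(Y) = 10 (G(Y) = 4 - (1*(-3) - 3) = 4 - (-3 - 3) = 4 - 1*(-6) = 4 + 6 = 10)
g(c, b) = c - sqrt(2)*sqrt(c**2) (g(c, b) = c - sqrt(c**2 + c**2) = c - sqrt(2*c**2) = c - sqrt(2)*sqrt(c**2))
12265 + g(-27*6, G(7)) = 12265 + (-27*6 - sqrt(2)*sqrt((-27*6)**2)) = 12265 + (-162 - sqrt(2)*sqrt((-162)**2)) = 12265 + (-162 - sqrt(2)*sqrt(26244)) = 12265 + (-162 - 1*sqrt(2)*162) = 12265 + (-162 - 162*sqrt(2)) = 12103 - 162*sqrt(2)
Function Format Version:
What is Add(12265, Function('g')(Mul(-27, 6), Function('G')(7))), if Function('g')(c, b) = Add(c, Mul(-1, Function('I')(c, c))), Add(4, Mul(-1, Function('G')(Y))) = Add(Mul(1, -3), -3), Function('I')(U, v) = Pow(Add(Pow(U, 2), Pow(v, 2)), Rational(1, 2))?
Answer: Add(12103, Mul(-162, Pow(2, Rational(1, 2)))) ≈ 11874.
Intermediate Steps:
Function('G')(Y) = 10 (Function('G')(Y) = Add(4, Mul(-1, Add(Mul(1, -3), -3))) = Add(4, Mul(-1, Add(-3, -3))) = Add(4, Mul(-1, -6)) = Add(4, 6) = 10)
Function('g')(c, b) = Add(c, Mul(-1, Pow(2, Rational(1, 2)), Pow(Pow(c, 2), Rational(1, 2)))) (Function('g')(c, b) = Add(c, Mul(-1, Pow(Add(Pow(c, 2), Pow(c, 2)), Rational(1, 2)))) = Add(c, Mul(-1, Pow(Mul(2, Pow(c, 2)), Rational(1, 2)))) = Add(c, Mul(-1, Mul(Pow(2, Rational(1, 2)), Pow(Pow(c, 2), Rational(1, 2))))) = Add(c, Mul(-1, Pow(2, Rational(1, 2)), Pow(Pow(c, 2), Rational(1, 2)))))
Add(12265, Function('g')(Mul(-27, 6), Function('G')(7))) = Add(12265, Add(Mul(-27, 6), Mul(-1, Pow(2, Rational(1, 2)), Pow(Pow(Mul(-27, 6), 2), Rational(1, 2))))) = Add(12265, Add(-162, Mul(-1, Pow(2, Rational(1, 2)), Pow(Pow(-162, 2), Rational(1, 2))))) = Add(12265, Add(-162, Mul(-1, Pow(2, Rational(1, 2)), Pow(26244, Rational(1, 2))))) = Add(12265, Add(-162, Mul(-1, Pow(2, Rational(1, 2)), 162))) = Add(12265, Add(-162, Mul(-162, Pow(2, Rational(1, 2))))) = Add(12103, Mul(-162, Pow(2, Rational(1, 2))))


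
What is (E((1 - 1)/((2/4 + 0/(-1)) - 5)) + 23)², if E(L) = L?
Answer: 529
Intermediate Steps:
(E((1 - 1)/((2/4 + 0/(-1)) - 5)) + 23)² = ((1 - 1)/((2/4 + 0/(-1)) - 5) + 23)² = (0/((2*(¼) + 0*(-1)) - 5) + 23)² = (0/((½ + 0) - 5) + 23)² = (0/(½ - 5) + 23)² = (0/(-9/2) + 23)² = (0*(-2/9) + 23)² = (0 + 23)² = 23² = 529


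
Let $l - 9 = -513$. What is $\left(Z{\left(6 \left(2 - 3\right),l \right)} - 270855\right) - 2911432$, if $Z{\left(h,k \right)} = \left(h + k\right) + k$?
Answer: $-3183301$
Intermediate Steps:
$l = -504$ ($l = 9 - 513 = -504$)
$Z{\left(h,k \right)} = h + 2 k$
$\left(Z{\left(6 \left(2 - 3\right),l \right)} - 270855\right) - 2911432 = \left(\left(6 \left(2 - 3\right) + 2 \left(-504\right)\right) - 270855\right) - 2911432 = \left(\left(6 \left(-1\right) - 1008\right) + \left(-1174284 + 903429\right)\right) - 2911432 = \left(\left(-6 - 1008\right) - 270855\right) - 2911432 = \left(-1014 - 270855\right) - 2911432 = -271869 - 2911432 = -3183301$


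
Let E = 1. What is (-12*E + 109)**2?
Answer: 9409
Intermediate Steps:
(-12*E + 109)**2 = (-12*1 + 109)**2 = (-12 + 109)**2 = 97**2 = 9409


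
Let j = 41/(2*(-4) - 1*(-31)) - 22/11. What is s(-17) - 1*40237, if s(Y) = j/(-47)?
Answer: -43496192/1081 ≈ -40237.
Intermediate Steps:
j = -5/23 (j = 41/(-8 + 31) - 22*1/11 = 41/23 - 2 = -5/23 ≈ -0.21739)
s(Y) = 5/1081 (s(Y) = -5/23/(-47) = -5/23*(-1/47) = 5/1081)
s(-17) - 1*40237 = 5/1081 - 1*40237 = 5/1081 - 40237 = -43496192/1081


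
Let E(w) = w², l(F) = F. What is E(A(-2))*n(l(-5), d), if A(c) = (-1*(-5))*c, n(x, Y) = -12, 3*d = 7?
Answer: -1200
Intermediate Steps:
d = 7/3 (d = (⅓)*7 = 7/3 ≈ 2.3333)
A(c) = 5*c
E(A(-2))*n(l(-5), d) = (5*(-2))²*(-12) = (-10)²*(-12) = 100*(-12) = -1200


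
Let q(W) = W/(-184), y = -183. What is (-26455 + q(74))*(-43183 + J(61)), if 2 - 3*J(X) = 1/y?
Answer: 1602795543575/1403 ≈ 1.1424e+9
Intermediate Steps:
J(X) = 367/549 (J(X) = ⅔ - ⅓/(-183) = ⅔ - ⅓*(-1/183) = ⅔ + 1/549 = 367/549)
q(W) = -W/184 (q(W) = W*(-1/184) = -W/184)
(-26455 + q(74))*(-43183 + J(61)) = (-26455 - 1/184*74)*(-43183 + 367/549) = (-26455 - 37/92)*(-23707100/549) = -2433897/92*(-23707100/549) = 1602795543575/1403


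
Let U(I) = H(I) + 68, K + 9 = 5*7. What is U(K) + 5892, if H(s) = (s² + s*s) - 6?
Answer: 7306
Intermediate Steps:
K = 26 (K = -9 + 5*7 = -9 + 35 = 26)
H(s) = -6 + 2*s² (H(s) = (s² + s²) - 6 = 2*s² - 6 = -6 + 2*s²)
U(I) = 62 + 2*I² (U(I) = (-6 + 2*I²) + 68 = 62 + 2*I²)
U(K) + 5892 = (62 + 2*26²) + 5892 = (62 + 2*676) + 5892 = (62 + 1352) + 5892 = 1414 + 5892 = 7306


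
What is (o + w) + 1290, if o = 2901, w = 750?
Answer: 4941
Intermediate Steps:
(o + w) + 1290 = (2901 + 750) + 1290 = 3651 + 1290 = 4941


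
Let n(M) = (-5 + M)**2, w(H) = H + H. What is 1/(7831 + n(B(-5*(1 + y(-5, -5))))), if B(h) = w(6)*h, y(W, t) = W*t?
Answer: 1/2457056 ≈ 4.0699e-7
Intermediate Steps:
w(H) = 2*H
B(h) = 12*h (B(h) = (2*6)*h = 12*h)
1/(7831 + n(B(-5*(1 + y(-5, -5))))) = 1/(7831 + (-5 + 12*(-5*(1 - 5*(-5))))**2) = 1/(7831 + (-5 + 12*(-5*(1 + 25)))**2) = 1/(7831 + (-5 + 12*(-5*26))**2) = 1/(7831 + (-5 + 12*(-130))**2) = 1/(7831 + (-5 - 1560)**2) = 1/(7831 + (-1565)**2) = 1/(7831 + 2449225) = 1/2457056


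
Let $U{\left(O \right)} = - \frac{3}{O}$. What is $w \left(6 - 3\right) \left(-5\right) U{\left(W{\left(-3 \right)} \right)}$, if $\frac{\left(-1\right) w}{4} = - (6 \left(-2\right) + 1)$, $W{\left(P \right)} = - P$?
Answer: $-660$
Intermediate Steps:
$w = -44$ ($w = - 4 \left(- (6 \left(-2\right) + 1)\right) = - 4 \left(- (-12 + 1)\right) = - 4 \left(\left(-1\right) \left(-11\right)\right) = \left(-4\right) 11 = -44$)
$w \left(6 - 3\right) \left(-5\right) U{\left(W{\left(-3 \right)} \right)} = - 44 \left(6 - 3\right) \left(-5\right) \left(- \frac{3}{\left(-1\right) \left(-3\right)}\right) = - 44 \cdot 3 \left(-5\right) \left(- \frac{3}{3}\right) = \left(-44\right) \left(-15\right) \left(\left(-3\right) \frac{1}{3}\right) = 660 \left(-1\right) = -660$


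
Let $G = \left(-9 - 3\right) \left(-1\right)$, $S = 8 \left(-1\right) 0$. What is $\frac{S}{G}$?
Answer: $0$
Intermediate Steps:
$S = 0$ ($S = \left(-8\right) 0 = 0$)
$G = 12$ ($G = \left(-12\right) \left(-1\right) = 12$)
$\frac{S}{G} = \frac{0}{12} = 0 \cdot \frac{1}{12} = 0$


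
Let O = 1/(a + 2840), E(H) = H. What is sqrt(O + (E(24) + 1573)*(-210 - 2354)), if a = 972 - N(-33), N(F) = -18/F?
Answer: 3*I*sqrt(799737181025758)/41926 ≈ 2023.5*I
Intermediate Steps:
a = 10686/11 (a = 972 - (-18)/(-33) = 972 - (-18)*(-1)/33 = 972 - 1*6/11 = 972 - 6/11 = 10686/11 ≈ 971.45)
O = 11/41926 (O = 1/(10686/11 + 2840) = 1/(41926/11) = 11/41926 ≈ 0.00026237)
sqrt(O + (E(24) + 1573)*(-210 - 2354)) = sqrt(11/41926 + (24 + 1573)*(-210 - 2354)) = sqrt(11/41926 + 1597*(-2564)) = sqrt(11/41926 - 4094708) = sqrt(-171674727597/41926) = 3*I*sqrt(799737181025758)/41926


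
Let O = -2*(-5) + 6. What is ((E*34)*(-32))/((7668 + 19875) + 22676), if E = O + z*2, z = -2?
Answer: -13056/50219 ≈ -0.25998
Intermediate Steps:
O = 16 (O = 10 + 6 = 16)
E = 12 (E = 16 - 2*2 = 16 - 4 = 12)
((E*34)*(-32))/((7668 + 19875) + 22676) = ((12*34)*(-32))/((7668 + 19875) + 22676) = (408*(-32))/(27543 + 22676) = -13056/50219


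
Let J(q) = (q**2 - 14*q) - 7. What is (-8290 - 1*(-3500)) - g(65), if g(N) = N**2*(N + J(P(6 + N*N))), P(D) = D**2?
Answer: -1353937057015802915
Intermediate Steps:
J(q) = -7 + q**2 - 14*q
g(N) = N**2*(-7 + N + (6 + N**2)**4 - 14*(6 + N**2)**2) (g(N) = N**2*(N + (-7 + ((6 + N*N)**2)**2 - 14*(6 + N*N)**2)) = N**2*(N + (-7 + ((6 + N**2)**2)**2 - 14*(6 + N**2)**2)) = N**2*(N + (-7 + (6 + N**2)**4 - 14*(6 + N**2)**2)) = N**2*(-7 + N + (6 + N**2)**4 - 14*(6 + N**2)**2))
(-8290 - 1*(-3500)) - g(65) = (-8290 - 1*(-3500)) - 65**2*(-7 + 65 + (6 + 65**2)**4 - 14*(6 + 65**2)**2) = (-8290 + 3500) - 4225*(-7 + 65 + (6 + 4225)**4 - 14*(6 + 4225)**2) = -4790 - 4225*(-7 + 65 + 4231**4 - 14*4231**2) = -4790 - 4225*(-7 + 65 + 320458725652321 - 14*17901361) = -4790 - 4225*(-7 + 65 + 320458725652321 - 250619054) = -4790 - 4225*320458475033325 = -4790 - 1*1353937057015798125 = -4790 - 1353937057015798125 = -1353937057015802915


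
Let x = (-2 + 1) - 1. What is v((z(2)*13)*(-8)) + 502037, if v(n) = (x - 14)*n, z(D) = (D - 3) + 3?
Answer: 505365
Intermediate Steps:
x = -2 (x = -1 - 1 = -2)
z(D) = D (z(D) = (-3 + D) + 3 = D)
v(n) = -16*n (v(n) = (-2 - 14)*n = -16*n)
v((z(2)*13)*(-8)) + 502037 = -16*2*13*(-8) + 502037 = -416*(-8) + 502037 = -16*(-208) + 502037 = 3328 + 502037 = 505365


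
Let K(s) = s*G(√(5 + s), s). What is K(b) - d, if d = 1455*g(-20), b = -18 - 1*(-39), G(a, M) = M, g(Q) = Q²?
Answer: -581559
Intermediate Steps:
b = 21 (b = -18 + 39 = 21)
K(s) = s² (K(s) = s*s = s²)
d = 582000 (d = 1455*(-20)² = 1455*400 = 582000)
K(b) - d = 21² - 1*582000 = 441 - 582000 = -581559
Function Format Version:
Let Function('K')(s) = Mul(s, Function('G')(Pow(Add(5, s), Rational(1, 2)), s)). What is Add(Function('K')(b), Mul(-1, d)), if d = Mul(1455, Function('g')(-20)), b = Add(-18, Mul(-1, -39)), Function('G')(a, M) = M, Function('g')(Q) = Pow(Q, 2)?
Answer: -581559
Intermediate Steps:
b = 21 (b = Add(-18, 39) = 21)
Function('K')(s) = Pow(s, 2) (Function('K')(s) = Mul(s, s) = Pow(s, 2))
d = 582000 (d = Mul(1455, Pow(-20, 2)) = Mul(1455, 400) = 582000)
Add(Function('K')(b), Mul(-1, d)) = Add(Pow(21, 2), Mul(-1, 582000)) = Add(441, -582000) = -581559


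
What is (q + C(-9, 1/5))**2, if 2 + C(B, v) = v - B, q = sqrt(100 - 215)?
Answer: -1579/25 + 72*I*sqrt(115)/5 ≈ -63.16 + 154.42*I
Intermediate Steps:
q = I*sqrt(115) (q = sqrt(-115) = I*sqrt(115) ≈ 10.724*I)
C(B, v) = -2 + v - B (C(B, v) = -2 + (v - B) = -2 + v - B)
(q + C(-9, 1/5))**2 = (I*sqrt(115) + (-2 + 1/5 - 1*(-9)))**2 = (I*sqrt(115) + (-2 + 1/5 + 9))**2 = (I*sqrt(115) + 36/5)**2 = (36/5 + I*sqrt(115))**2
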